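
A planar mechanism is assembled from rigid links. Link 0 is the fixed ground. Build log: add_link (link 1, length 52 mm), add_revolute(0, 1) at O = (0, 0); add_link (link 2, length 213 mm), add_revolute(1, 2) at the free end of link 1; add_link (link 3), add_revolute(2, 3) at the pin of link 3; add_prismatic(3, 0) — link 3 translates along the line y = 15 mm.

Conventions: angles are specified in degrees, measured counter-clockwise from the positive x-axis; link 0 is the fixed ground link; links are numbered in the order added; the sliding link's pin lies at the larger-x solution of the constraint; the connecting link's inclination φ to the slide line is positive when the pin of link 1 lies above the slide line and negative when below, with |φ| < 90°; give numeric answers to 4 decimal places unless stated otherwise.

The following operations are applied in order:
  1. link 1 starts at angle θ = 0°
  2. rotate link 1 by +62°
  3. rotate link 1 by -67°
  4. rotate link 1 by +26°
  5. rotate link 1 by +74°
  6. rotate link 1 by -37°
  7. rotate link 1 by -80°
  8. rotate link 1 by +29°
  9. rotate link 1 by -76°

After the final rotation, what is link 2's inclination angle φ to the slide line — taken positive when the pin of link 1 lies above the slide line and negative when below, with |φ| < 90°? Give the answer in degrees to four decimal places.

geometry: r = 52 mm, L = 213 mm, e = 15 mm; θ starts at 0°
rotate link 1 by +62°: θ ← 0° +62° = 62°
rotate link 1 by -67°: θ ← 62° -67° = -5°
rotate link 1 by +26°: θ ← -5° +26° = 21°
rotate link 1 by +74°: θ ← 21° +74° = 95°
rotate link 1 by -37°: θ ← 95° -37° = 58°
rotate link 1 by -80°: θ ← 58° -80° = -22°
rotate link 1 by +29°: θ ← -22° +29° = 7°
rotate link 1 by -76°: θ ← 7° -76° = -69°
h = r sin θ − e = -48.546182 − 15 = -63.546182
sin φ = h / L = -63.546182 / 213 = -0.29833888
φ = arcsin(-0.29833888) = -17.357860°

-17.3579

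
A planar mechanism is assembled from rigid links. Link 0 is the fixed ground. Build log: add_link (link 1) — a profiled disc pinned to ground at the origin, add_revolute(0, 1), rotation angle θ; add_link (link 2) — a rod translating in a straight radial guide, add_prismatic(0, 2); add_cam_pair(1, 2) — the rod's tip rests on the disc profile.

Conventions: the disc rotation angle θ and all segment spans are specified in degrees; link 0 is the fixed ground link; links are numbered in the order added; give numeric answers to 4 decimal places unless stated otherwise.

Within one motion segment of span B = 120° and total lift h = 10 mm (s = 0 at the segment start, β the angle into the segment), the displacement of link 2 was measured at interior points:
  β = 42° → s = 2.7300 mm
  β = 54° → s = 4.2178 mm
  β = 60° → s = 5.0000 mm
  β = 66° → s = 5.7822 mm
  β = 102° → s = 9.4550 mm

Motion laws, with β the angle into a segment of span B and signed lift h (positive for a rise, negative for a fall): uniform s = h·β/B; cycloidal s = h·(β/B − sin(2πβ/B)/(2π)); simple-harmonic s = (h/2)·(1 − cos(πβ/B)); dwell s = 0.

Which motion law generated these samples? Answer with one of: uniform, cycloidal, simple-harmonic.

candidates at β/B = r: uniform s = h·r (linear in β); cycloidal s = h·(r − sin(2πr)/(2π)); simple-harmonic s = (h/2)(1 − cos(πr))
β=42°: printed 2.7300 | uniform 3.5000, cycloidal 2.2124, simple-harmonic 2.7300
β=54°: printed 4.2178 | uniform 4.5000, cycloidal 4.0082, simple-harmonic 4.2178
β=60°: printed 5.0000 | uniform 5.0000, cycloidal 5.0000, simple-harmonic 5.0000
β=66°: printed 5.7822 | uniform 5.5000, cycloidal 5.9918, simple-harmonic 5.7822
β=102°: printed 9.4550 | uniform 8.5000, cycloidal 9.7876, simple-harmonic 9.4550
only one law matches every sample → simple-harmonic

simple-harmonic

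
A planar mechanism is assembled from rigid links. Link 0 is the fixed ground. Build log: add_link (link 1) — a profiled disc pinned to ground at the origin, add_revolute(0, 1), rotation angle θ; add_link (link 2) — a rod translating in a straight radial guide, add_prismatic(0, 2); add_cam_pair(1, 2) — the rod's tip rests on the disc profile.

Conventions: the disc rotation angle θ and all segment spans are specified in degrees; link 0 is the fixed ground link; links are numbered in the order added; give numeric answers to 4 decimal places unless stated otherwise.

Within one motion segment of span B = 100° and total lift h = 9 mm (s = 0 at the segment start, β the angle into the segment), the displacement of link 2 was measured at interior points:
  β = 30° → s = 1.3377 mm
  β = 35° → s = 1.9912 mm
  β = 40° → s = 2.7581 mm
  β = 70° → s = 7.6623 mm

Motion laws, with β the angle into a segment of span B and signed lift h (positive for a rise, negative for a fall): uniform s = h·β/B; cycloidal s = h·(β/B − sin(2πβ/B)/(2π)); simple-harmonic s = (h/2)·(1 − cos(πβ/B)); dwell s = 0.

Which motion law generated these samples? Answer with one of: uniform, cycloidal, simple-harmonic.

candidates at β/B = r: uniform s = h·r (linear in β); cycloidal s = h·(r − sin(2πr)/(2π)); simple-harmonic s = (h/2)(1 − cos(πr))
β=30°: printed 1.3377 | uniform 2.7000, cycloidal 1.3377, simple-harmonic 1.8550
β=35°: printed 1.9912 | uniform 3.1500, cycloidal 1.9912, simple-harmonic 2.4570
β=40°: printed 2.7581 | uniform 3.6000, cycloidal 2.7581, simple-harmonic 3.1094
β=70°: printed 7.6623 | uniform 6.3000, cycloidal 7.6623, simple-harmonic 7.1450
only one law matches every sample → cycloidal

cycloidal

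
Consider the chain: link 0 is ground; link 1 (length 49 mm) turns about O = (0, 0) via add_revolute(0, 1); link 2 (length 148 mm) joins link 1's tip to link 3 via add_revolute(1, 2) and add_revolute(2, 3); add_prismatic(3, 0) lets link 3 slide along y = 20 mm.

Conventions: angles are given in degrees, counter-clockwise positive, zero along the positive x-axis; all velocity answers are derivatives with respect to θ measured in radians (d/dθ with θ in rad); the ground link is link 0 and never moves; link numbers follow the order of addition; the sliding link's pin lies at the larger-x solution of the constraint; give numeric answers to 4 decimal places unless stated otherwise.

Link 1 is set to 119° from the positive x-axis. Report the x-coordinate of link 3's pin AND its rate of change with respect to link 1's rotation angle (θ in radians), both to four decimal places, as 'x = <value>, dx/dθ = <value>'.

geometry: r = 49 mm, L = 148 mm, e = 20 mm
crank pin P = (r cos θ, r sin θ) = (-23.755671, 42.856366)
h = r sin θ − e = 42.856366 − 20 = 22.856366
x = r cos θ + √(L² − h²) = -23.755671 + 146.224439 = 122.468768
dx/dθ = −r sin θ − h·r cos θ/√(L² − h²) (θ in radians; h = 22.856366) = -39.143113

x = 122.4688, dx/dθ = -39.1431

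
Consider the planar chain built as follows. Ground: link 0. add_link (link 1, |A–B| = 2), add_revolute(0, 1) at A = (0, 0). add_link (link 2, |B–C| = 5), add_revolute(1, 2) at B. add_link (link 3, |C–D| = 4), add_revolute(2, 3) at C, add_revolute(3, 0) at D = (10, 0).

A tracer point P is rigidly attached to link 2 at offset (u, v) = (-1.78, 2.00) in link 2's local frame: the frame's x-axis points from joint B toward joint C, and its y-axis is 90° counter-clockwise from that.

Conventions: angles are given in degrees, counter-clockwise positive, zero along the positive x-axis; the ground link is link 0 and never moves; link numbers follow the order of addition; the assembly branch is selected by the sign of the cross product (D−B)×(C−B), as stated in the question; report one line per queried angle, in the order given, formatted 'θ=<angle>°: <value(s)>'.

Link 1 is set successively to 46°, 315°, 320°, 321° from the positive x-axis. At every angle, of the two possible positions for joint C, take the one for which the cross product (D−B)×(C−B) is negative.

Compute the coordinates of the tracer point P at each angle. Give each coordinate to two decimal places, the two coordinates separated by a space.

A=(0,0), D=(10.00,0)
θ=46°: B = A + 2.00·(cos46°, sin46°) = (1.3893, 1.4387)
θ=46°: |BD| = 8.7300
θ=46°: circle(B,5.00) ∩ circle(D,4.00): a=4.8805, h=1.0867
θ=46°:   candidates: C₊=(6.3822,1.7062) cross=9.487; C₋=(6.0240,-0.4374) cross=-9.487
θ=46°:   branch - wants cross < 0 → take C=(6.0240,-0.4374) (cross=-9.487)
θ=46°: ex = (C−B)/|BC| = (0.9269,-0.3752); ey = (0.3752,0.9269)
θ=46°: P = B + -1.78·ex + 2.00·ey = (0.4898,3.9604)
θ=315°: B = A + 2.00·(cos315°, sin315°) = (1.4142, -1.4142)
θ=315°: |BD| = 8.7015
θ=315°: circle(B,5.00) ∩ circle(D,4.00): a=4.8679, h=1.1418
θ=315°:   candidates: C₊=(6.0318,0.5035) cross=9.935; C₋=(6.4029,-1.7496) cross=-9.935
θ=315°:   branch - wants cross < 0 → take C=(6.4029,-1.7496) (cross=-9.935)
θ=315°: ex = (C−B)/|BC| = (0.9977,-0.0671); ey = (0.0671,0.9977)
θ=315°: P = B + -1.78·ex + 2.00·ey = (-0.2276,0.7007)
θ=320°: B = A + 2.00·(cos320°, sin320°) = (1.5321, -1.2856)
θ=320°: |BD| = 8.5649
θ=320°: circle(B,5.00) ∩ circle(D,4.00): a=4.8079, h=1.3727
θ=320°:   candidates: C₊=(6.0794,0.7933) cross=11.757; C₋=(6.4915,-1.9211) cross=-11.757
θ=320°:   branch - wants cross < 0 → take C=(6.4915,-1.9211) (cross=-11.757)
θ=320°: ex = (C−B)/|BC| = (0.9919,-0.1271); ey = (0.1271,0.9919)
θ=320°: P = B + -1.78·ex + 2.00·ey = (0.0207,0.9245)
θ=321°: B = A + 2.00·(cos321°, sin321°) = (1.5543, -1.2586)
θ=321°: |BD| = 8.5390
θ=321°: circle(B,5.00) ∩ circle(D,4.00): a=4.7965, h=1.4120
θ=321°:   candidates: C₊=(6.0903,0.8449) cross=12.057; C₋=(6.5065,-1.9482) cross=-12.057
θ=321°:   branch - wants cross < 0 → take C=(6.5065,-1.9482) (cross=-12.057)
θ=321°: ex = (C−B)/|BC| = (0.9904,-0.1379); ey = (0.1379,0.9904)
θ=321°: P = B + -1.78·ex + 2.00·ey = (0.0671,0.9677)

θ=46°: 0.49 3.96
θ=315°: -0.23 0.70
θ=320°: 0.02 0.92
θ=321°: 0.07 0.97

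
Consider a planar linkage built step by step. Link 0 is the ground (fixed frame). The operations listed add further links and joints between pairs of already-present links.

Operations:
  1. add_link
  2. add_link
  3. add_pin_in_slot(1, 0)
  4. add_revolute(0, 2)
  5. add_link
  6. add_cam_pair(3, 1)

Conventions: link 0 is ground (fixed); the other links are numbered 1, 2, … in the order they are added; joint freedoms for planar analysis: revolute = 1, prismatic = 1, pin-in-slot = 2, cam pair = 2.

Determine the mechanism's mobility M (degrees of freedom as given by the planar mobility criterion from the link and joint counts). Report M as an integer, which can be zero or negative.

link 0 = ground. State L|J1|J2 = 1|0|0
+link1  2|0|0
+link2  3|0|0
PS(1,0) f=2→J2  3|0|1
R(0,2) f=1→J1  3|1|1
+link3  4|1|1
C(3,1) f=2→J2  4|1|2
M = 3(4−1)−2·1−2 = 9−2−2 = 5

M = 5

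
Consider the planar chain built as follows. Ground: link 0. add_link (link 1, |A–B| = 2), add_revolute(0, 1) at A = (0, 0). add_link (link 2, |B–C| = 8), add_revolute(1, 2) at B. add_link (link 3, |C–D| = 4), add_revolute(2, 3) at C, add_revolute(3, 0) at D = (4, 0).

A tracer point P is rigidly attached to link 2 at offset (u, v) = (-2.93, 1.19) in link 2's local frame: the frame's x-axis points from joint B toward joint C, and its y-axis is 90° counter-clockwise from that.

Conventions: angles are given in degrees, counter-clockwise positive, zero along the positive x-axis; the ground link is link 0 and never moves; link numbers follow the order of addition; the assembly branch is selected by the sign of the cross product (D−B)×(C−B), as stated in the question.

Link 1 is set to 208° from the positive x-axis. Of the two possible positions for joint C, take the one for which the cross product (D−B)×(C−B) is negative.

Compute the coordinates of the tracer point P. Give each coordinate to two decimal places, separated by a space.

A=(0,0), D=(4.00,0)
B = A + 2.00·(cos208°, sin208°) = (-1.7659, -0.9389)
|BD| = 5.8418
circle(B,8.00) ∩ circle(D,4.00): a=7.0292, h=3.8197
  candidates: C₊=(4.5580,3.9609) cross=22.314; C₋=(5.7859,-3.5792) cross=-22.314
  branch - wants cross < 0 → take C=(5.7859,-3.5792) (cross=-22.314)
ex = (C−B)/|BC| = (0.9440,-0.3300); ey = (0.3300,0.9440)
P = B + -2.93·ex + 1.19·ey = (-4.1390,1.1514)

-4.14 1.15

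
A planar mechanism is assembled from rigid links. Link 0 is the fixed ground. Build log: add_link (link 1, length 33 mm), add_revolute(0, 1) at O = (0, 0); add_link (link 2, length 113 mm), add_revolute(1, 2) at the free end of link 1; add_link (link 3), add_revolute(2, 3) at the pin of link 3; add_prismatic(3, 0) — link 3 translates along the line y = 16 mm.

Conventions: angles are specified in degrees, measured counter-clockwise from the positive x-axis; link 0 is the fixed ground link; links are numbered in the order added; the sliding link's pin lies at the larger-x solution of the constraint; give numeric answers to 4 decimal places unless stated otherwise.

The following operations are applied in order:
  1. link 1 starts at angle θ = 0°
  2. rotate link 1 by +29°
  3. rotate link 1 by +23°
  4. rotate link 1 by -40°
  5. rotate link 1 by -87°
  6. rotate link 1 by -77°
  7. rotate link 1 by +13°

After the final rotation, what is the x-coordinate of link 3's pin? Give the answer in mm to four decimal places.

geometry: r = 33 mm, L = 113 mm, e = 16 mm; θ starts at 0°
rotate link 1 by +29°: θ ← 0° +29° = 29°
rotate link 1 by +23°: θ ← 29° +23° = 52°
rotate link 1 by -40°: θ ← 52° -40° = 12°
rotate link 1 by -87°: θ ← 12° -87° = -75°
rotate link 1 by -77°: θ ← -75° -77° = -152°
rotate link 1 by +13°: θ ← -152° +13° = -139°
crank pin P = (r cos θ, r sin θ) = (-24.905416, -21.649948)
h = r sin θ − e = -21.649948 − 16 = -37.649948
x = r cos θ + √(L² − h²) = -24.905416 + 106.543331 = 81.637915

81.6379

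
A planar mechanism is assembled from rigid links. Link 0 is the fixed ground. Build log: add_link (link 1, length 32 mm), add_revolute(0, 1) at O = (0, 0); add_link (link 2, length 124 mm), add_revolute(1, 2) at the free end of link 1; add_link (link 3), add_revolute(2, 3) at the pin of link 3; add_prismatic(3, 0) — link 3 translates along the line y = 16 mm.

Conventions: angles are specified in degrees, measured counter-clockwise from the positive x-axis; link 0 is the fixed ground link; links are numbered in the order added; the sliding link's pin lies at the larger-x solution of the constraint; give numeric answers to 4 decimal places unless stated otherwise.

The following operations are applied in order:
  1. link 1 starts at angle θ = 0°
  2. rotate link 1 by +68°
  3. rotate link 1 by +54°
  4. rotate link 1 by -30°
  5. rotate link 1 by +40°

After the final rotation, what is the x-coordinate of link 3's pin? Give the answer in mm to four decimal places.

geometry: r = 32 mm, L = 124 mm, e = 16 mm; θ starts at 0°
rotate link 1 by +68°: θ ← 0° +68° = 68°
rotate link 1 by +54°: θ ← 68° +54° = 122°
rotate link 1 by -30°: θ ← 122° -30° = 92°
rotate link 1 by +40°: θ ← 92° +40° = 132°
crank pin P = (r cos θ, r sin θ) = (-21.412179, 23.780634)
h = r sin θ − e = 23.780634 − 16 = 7.780634
x = r cos θ + √(L² − h²) = -21.412179 + 123.755653 = 102.343474

102.3435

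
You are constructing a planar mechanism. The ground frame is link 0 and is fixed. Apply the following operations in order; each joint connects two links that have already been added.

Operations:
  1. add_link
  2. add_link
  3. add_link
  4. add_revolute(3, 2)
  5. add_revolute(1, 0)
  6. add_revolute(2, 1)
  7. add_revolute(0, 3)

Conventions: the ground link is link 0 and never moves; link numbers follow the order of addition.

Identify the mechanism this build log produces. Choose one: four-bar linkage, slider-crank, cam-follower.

links: 4 (incl. ground); joints: 4 revolute, 0 prismatic, 0 higher (cam) pair, forming one closed loop
4 links in a single 4R loop → four-bar linkage

four-bar linkage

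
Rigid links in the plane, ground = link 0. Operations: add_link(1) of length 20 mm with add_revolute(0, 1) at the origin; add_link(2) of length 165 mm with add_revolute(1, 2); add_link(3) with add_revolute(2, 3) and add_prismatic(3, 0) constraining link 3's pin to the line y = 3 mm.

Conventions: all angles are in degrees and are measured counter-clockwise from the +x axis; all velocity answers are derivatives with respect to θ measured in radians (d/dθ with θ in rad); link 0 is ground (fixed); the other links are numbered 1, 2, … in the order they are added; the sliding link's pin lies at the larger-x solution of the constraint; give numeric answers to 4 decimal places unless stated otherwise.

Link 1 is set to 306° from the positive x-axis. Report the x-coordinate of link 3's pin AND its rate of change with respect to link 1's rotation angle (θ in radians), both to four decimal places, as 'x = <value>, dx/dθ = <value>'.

geometry: r = 20 mm, L = 165 mm, e = 3 mm
crank pin P = (r cos θ, r sin θ) = (11.755705, -16.180340)
h = r sin θ − e = -16.180340 − 3 = -19.180340
x = r cos θ + √(L² − h²) = 11.755705 + 163.881404 = 175.637109
dx/dθ = −r sin θ − h·r cos θ/√(L² − h²) (θ in radians; h = -19.180340) = 17.556203

x = 175.6371, dx/dθ = 17.5562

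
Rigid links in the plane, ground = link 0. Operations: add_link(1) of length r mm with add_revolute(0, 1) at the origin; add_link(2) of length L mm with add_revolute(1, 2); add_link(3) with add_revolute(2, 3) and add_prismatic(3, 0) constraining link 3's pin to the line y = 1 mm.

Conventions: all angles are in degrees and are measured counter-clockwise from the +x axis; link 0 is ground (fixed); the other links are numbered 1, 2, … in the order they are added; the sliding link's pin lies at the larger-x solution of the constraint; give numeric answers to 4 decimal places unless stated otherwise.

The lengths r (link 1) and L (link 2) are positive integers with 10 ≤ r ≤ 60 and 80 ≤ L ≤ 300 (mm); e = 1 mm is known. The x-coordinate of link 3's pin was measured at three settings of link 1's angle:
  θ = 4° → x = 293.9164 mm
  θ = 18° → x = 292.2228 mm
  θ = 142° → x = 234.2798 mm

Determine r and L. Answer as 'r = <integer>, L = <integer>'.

constraint per measurement: (x − r cos θ)² + (r sin θ − e)² = L²
subtracting the θ₁ and θ₂ equations cancels the r² and L² terms:
r = (x₁² − x₂²) / (2[(x₁cos θ₁ + e sin θ₁) − (x₂cos θ₂ + e sin θ₂)]) = 32.9998 → r = 33
L² = (x₁ − r cos θ₁)² + (r sin θ₁ − e)² = 68121.0176 → L = 261.0000 → L = 261
check at θ₃=142°: x = 234.2798 (printed 234.2798) ✓

r = 33, L = 261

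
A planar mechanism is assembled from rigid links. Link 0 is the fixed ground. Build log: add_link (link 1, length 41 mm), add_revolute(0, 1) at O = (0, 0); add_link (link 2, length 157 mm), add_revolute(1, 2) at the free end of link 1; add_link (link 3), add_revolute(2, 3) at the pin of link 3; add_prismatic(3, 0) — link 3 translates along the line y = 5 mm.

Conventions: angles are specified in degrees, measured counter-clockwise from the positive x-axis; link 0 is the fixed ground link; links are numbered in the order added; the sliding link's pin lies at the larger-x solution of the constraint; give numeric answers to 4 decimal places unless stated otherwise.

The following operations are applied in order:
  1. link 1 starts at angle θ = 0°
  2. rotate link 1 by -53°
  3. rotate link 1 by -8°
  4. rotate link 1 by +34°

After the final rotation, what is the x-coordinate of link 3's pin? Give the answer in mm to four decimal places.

geometry: r = 41 mm, L = 157 mm, e = 5 mm; θ starts at 0°
rotate link 1 by -53°: θ ← 0° -53° = -53°
rotate link 1 by -8°: θ ← -53° -8° = -61°
rotate link 1 by +34°: θ ← -61° +34° = -27°
crank pin P = (r cos θ, r sin θ) = (36.531267, -18.613610)
h = r sin θ − e = -18.613610 − 5 = -23.613610
x = r cos θ + √(L² − h²) = 36.531267 + 155.214037 = 191.745305

191.7453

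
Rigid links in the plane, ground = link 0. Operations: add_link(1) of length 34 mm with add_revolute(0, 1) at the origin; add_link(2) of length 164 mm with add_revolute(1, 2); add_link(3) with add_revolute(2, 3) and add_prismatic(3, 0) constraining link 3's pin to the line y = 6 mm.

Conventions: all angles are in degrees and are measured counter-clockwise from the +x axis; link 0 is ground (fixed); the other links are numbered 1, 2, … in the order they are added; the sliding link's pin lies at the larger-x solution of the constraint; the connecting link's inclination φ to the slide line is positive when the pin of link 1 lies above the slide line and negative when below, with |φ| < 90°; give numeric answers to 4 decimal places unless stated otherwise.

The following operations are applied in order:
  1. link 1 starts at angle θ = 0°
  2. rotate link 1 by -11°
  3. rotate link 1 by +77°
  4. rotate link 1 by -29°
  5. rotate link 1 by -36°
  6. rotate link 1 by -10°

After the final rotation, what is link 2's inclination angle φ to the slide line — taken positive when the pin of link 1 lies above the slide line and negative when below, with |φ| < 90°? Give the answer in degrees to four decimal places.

geometry: r = 34 mm, L = 164 mm, e = 6 mm; θ starts at 0°
rotate link 1 by -11°: θ ← 0° -11° = -11°
rotate link 1 by +77°: θ ← -11° +77° = 66°
rotate link 1 by -29°: θ ← 66° -29° = 37°
rotate link 1 by -36°: θ ← 37° -36° = 1°
rotate link 1 by -10°: θ ← 1° -10° = -9°
h = r sin θ − e = -5.318772 − 6 = -11.318772
sin φ = h / L = -11.318772 / 164 = -0.06901690
φ = arcsin(-0.06901690) = -3.957523°

-3.9575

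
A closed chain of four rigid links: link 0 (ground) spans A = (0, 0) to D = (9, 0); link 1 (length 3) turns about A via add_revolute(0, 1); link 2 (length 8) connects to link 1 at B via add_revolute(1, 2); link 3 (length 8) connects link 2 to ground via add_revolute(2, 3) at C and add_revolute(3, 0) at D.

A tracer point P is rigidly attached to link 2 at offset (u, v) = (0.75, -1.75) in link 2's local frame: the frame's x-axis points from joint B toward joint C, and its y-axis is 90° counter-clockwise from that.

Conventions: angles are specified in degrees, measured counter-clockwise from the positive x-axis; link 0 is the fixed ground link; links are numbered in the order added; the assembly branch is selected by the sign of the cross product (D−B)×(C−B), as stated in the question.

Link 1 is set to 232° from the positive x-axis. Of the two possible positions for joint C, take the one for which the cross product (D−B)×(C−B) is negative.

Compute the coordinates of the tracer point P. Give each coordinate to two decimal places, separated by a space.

A=(0,0), D=(9.00,0)
B = A + 3.00·(cos232°, sin232°) = (-1.8470, -2.3640)
|BD| = 11.1016
circle(B,8.00) ∩ circle(D,8.00): a=5.5508, h=5.7610
  candidates: C₊=(2.3497,4.4468) cross=63.956; C₋=(4.8033,-6.8108) cross=-63.956
  branch - wants cross < 0 → take C=(4.8033,-6.8108) (cross=-63.956)
ex = (C−B)/|BC| = (0.8313,-0.5559); ey = (0.5559,0.8313)
P = B + 0.75·ex + -1.75·ey = (-2.1963,-4.2357)

-2.20 -4.24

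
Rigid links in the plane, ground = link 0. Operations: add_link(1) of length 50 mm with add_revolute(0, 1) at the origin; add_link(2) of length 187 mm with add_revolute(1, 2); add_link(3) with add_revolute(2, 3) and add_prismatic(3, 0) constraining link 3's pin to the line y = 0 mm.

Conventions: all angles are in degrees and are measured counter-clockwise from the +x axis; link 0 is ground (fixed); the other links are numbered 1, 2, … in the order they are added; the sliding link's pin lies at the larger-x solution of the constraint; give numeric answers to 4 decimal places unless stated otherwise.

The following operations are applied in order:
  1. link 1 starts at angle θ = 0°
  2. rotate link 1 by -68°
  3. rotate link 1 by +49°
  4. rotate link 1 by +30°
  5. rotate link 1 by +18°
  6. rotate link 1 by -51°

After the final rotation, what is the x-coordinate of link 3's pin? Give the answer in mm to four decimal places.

geometry: r = 50 mm, L = 187 mm, e = 0 mm; θ starts at 0°
rotate link 1 by -68°: θ ← 0° -68° = -68°
rotate link 1 by +49°: θ ← -68° +49° = -19°
rotate link 1 by +30°: θ ← -19° +30° = 11°
rotate link 1 by +18°: θ ← 11° +18° = 29°
rotate link 1 by -51°: θ ← 29° -51° = -22°
crank pin P = (r cos θ, r sin θ) = (46.359193, -18.730330)
h = r sin θ − e = -18.730330 − 0 = -18.730330
x = r cos θ + √(L² − h²) = 46.359193 + 186.059600 = 232.418793

232.4188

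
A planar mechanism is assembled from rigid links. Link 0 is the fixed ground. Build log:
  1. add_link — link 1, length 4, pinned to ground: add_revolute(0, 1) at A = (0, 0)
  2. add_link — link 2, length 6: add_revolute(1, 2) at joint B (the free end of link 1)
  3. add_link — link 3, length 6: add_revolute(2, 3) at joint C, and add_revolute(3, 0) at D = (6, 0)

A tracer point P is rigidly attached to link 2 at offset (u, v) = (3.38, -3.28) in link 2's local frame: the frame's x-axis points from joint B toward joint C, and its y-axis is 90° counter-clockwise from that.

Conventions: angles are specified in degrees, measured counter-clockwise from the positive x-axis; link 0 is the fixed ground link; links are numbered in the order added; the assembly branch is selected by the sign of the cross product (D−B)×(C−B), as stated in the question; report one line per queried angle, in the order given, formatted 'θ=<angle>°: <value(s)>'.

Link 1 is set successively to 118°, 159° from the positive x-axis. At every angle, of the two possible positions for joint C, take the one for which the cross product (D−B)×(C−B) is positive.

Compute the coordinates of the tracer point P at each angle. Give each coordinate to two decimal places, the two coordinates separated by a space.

A=(0,0), D=(6.00,0)
θ=118°: B = A + 4.00·(cos118°, sin118°) = (-1.8779, 3.5318)
θ=118°: |BD| = 8.6333
θ=118°: circle(B,6.00) ∩ circle(D,6.00): a=4.3167, h=4.1673
θ=118°:   candidates: C₊=(3.7658,5.5685) cross=35.978; C₋=(0.3563,-2.0367) cross=-35.978
θ=118°:   branch + wants cross > 0 → take C=(3.7658,5.5685) (cross=35.978)
θ=118°: ex = (C−B)/|BC| = (0.9406,0.3395); ey = (-0.3395,0.9406)
θ=118°: P = B + 3.38·ex + -3.28·ey = (2.4148,1.5939)
θ=159°: B = A + 4.00·(cos159°, sin159°) = (-3.7343, 1.4335)
θ=159°: |BD| = 9.8393
θ=159°: circle(B,6.00) ∩ circle(D,6.00): a=4.9197, h=3.4347
θ=159°:   candidates: C₊=(1.6332,4.1148) cross=33.795; C₋=(0.6324,-2.6813) cross=-33.795
θ=159°:   branch + wants cross > 0 → take C=(1.6332,4.1148) (cross=33.795)
θ=159°: ex = (C−B)/|BC| = (0.8946,0.4469); ey = (-0.4469,0.8946)
θ=159°: P = B + 3.38·ex + -3.28·ey = (0.7552,0.0097)

θ=118°: 2.41 1.59
θ=159°: 0.76 0.01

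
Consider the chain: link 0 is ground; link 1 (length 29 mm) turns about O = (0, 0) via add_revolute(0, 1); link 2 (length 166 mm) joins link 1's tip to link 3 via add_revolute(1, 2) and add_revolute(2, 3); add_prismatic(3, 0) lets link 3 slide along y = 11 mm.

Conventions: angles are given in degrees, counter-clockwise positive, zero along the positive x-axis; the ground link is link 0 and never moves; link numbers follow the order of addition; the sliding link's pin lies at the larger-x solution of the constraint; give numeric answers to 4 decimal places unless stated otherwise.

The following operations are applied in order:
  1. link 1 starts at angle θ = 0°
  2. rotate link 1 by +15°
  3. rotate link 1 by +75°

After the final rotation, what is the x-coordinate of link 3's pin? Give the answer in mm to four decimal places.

geometry: r = 29 mm, L = 166 mm, e = 11 mm; θ starts at 0°
rotate link 1 by +15°: θ ← 0° +15° = 15°
rotate link 1 by +75°: θ ← 15° +75° = 90°
crank pin P = (r cos θ, r sin θ) = (0.000000, 29.000000)
h = r sin θ − e = 29.000000 − 11 = 18.000000
x = r cos θ + √(L² − h²) = 0.000000 + 165.021211 = 165.021211

165.0212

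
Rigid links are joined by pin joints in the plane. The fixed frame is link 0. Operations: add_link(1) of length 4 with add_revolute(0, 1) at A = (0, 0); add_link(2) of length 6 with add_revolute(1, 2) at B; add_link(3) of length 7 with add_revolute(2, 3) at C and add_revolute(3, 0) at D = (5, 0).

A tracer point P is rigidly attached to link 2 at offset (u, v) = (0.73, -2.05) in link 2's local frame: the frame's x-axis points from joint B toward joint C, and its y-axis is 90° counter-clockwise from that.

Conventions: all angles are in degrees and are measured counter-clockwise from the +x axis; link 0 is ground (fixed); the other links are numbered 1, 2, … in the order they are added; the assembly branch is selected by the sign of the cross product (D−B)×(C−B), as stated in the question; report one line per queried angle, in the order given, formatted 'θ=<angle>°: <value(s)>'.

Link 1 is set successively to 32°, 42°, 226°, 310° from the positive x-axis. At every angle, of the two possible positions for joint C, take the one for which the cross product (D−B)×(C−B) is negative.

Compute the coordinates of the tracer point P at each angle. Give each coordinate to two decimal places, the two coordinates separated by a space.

A=(0,0), D=(5.00,0)
θ=32°: B = A + 4.00·(cos32°, sin32°) = (3.3922, 2.1197)
θ=32°: |BD| = 2.6605
θ=32°: circle(B,6.00) ∩ circle(D,7.00): a=-1.1129, h=5.8959
θ=32°:   candidates: C₊=(7.4170,6.5695) cross=15.686; C₋=(-1.9778,-0.5567) cross=-15.686
θ=32°:   branch - wants cross < 0 → take C=(-1.9778,-0.5567) (cross=-15.686)
θ=32°: ex = (C−B)/|BC| = (-0.8950,-0.4461); ey = (0.4461,-0.8950)
θ=32°: P = B + 0.73·ex + -2.05·ey = (1.8244,3.6288)
θ=42°: B = A + 4.00·(cos42°, sin42°) = (2.9726, 2.6765)
θ=42°: |BD| = 3.3577
θ=42°: circle(B,6.00) ∩ circle(D,7.00): a=-0.2570, h=5.9945
θ=42°:   candidates: C₊=(7.5958,6.5009) cross=20.128; C₋=(-1.9610,-0.7382) cross=-20.128
θ=42°:   branch - wants cross < 0 → take C=(-1.9610,-0.7382) (cross=-20.128)
θ=42°: ex = (C−B)/|BC| = (-0.8223,-0.5691); ey = (0.5691,-0.8223)
θ=42°: P = B + 0.73·ex + -2.05·ey = (1.2056,3.9467)
θ=226°: B = A + 4.00·(cos226°, sin226°) = (-2.7786, -2.8774)
θ=226°: |BD| = 8.2938
θ=226°: circle(B,6.00) ∩ circle(D,7.00): a=3.3632, h=4.9688
θ=226°:   candidates: C₊=(-1.3482,2.9496) cross=41.210; C₋=(2.0995,-6.3708) cross=-41.210
θ=226°:   branch - wants cross < 0 → take C=(2.0995,-6.3708) (cross=-41.210)
θ=226°: ex = (C−B)/|BC| = (0.8130,-0.5822); ey = (0.5822,0.8130)
θ=226°: P = B + 0.73·ex + -2.05·ey = (-3.3787,-4.9691)
θ=310°: B = A + 4.00·(cos310°, sin310°) = (2.5712, -3.0642)
θ=310°: |BD| = 3.9101
θ=310°: circle(B,6.00) ∩ circle(D,7.00): a=0.2926, h=5.9929
θ=310°:   candidates: C₊=(-1.9435,0.8878) cross=23.432; C₋=(7.4493,-6.5575) cross=-23.432
θ=310°:   branch - wants cross < 0 → take C=(7.4493,-6.5575) (cross=-23.432)
θ=310°: ex = (C−B)/|BC| = (0.8130,-0.5822); ey = (0.5822,0.8130)
θ=310°: P = B + 0.73·ex + -2.05·ey = (1.9711,-5.1559)

θ=32°: 1.82 3.63
θ=42°: 1.21 3.95
θ=226°: -3.38 -4.97
θ=310°: 1.97 -5.16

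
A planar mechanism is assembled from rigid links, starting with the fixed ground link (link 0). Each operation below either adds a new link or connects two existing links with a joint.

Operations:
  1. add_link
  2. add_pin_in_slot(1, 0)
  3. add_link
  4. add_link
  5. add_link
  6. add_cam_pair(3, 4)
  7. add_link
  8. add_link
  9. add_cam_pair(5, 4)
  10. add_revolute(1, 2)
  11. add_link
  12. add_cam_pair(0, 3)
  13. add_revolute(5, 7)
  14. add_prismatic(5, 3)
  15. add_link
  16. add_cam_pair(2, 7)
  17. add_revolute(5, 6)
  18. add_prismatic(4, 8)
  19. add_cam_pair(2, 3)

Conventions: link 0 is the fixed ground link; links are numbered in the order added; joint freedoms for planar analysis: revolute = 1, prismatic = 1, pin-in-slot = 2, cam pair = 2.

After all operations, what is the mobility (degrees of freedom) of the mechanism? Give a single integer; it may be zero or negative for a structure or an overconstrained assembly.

ground; <1,0,0>
#1 <2,0,0>
PS:1↔0 J2 <2,0,1>
#2 <3,0,1>
#3 <4,0,1>
#4 <5,0,1>
C:3↔4 J2 <5,0,2>
#5 <6,0,2>
#6 <7,0,2>
C:5↔4 J2 <7,0,3>
R:1↔2 J1 <7,1,3>
#7 <8,1,3>
C:0↔3 J2 <8,1,4>
R:5↔7 J1 <8,2,4>
P:5↔3 J1 <8,3,4>
#8 <9,3,4>
C:2↔7 J2 <9,3,5>
R:5↔6 J1 <9,4,5>
P:4↔8 J1 <9,5,5>
C:2↔3 J2 <9,5,6>
3×8 − 2×5 − 1×6 = 8

M = 8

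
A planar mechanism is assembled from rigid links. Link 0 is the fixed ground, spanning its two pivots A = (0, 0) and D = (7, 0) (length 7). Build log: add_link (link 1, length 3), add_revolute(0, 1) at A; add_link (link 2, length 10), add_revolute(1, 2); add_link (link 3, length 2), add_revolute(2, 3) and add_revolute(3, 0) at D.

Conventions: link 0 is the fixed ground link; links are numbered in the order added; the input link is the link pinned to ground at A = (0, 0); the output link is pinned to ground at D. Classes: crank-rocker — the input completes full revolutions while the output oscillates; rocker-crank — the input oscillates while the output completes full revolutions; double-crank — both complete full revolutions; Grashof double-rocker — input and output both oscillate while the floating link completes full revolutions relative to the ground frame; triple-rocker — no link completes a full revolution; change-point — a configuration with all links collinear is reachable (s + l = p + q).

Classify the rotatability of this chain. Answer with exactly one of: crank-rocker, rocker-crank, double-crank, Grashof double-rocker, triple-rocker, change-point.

lengths: ground=7, input=3, coupler=10, output=2
sorted: s=2 (shortest), l=10 (longest), p+q=10
s + l = 12 vs p + q = 10
s + l > p + q → non-Grashof → no link fully rotates → triple-rocker

triple-rocker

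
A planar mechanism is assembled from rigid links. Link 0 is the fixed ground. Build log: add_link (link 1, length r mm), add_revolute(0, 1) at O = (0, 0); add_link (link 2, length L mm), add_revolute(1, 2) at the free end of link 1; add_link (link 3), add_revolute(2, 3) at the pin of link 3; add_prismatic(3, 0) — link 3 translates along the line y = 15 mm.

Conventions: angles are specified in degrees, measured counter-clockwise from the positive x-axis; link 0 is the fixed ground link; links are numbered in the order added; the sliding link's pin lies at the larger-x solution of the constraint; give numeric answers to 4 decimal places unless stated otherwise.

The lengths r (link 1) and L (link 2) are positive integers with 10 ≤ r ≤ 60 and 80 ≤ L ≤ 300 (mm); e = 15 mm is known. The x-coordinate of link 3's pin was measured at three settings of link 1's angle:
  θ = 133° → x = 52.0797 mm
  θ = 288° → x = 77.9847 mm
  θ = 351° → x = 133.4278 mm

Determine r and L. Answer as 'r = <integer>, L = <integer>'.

constraint per measurement: (x − r cos θ)² + (r sin θ − e)² = L²
subtracting the θ₁ and θ₂ equations cancels the r² and L² terms:
r = (x₁² − x₂²) / (2[(x₁cos θ₁ + e sin θ₁) − (x₂cos θ₂ + e sin θ₂)]) = 49.0001 → r = 49
L² = (x₁ − r cos θ₁)² + (r sin θ₁ − e)² = 7743.9957 → L = 88.0000 → L = 88
check at θ₃=351°: x = 133.4278 (printed 133.4278) ✓

r = 49, L = 88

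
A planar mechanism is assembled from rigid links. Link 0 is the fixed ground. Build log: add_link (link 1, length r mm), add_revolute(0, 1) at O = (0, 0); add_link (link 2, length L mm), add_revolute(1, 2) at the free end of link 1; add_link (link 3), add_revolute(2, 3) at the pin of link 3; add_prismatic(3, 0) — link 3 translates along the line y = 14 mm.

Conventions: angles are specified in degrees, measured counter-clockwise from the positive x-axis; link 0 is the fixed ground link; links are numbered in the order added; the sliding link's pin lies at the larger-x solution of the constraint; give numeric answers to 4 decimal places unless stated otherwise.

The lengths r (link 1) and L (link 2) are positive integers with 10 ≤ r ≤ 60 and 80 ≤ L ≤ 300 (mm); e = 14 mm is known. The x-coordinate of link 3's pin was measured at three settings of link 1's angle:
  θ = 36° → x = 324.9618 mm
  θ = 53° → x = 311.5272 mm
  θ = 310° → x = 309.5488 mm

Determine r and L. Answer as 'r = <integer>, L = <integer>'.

constraint per measurement: (x − r cos θ)² + (r sin θ − e)² = L²
subtracting the θ₁ and θ₂ equations cancels the r² and L² terms:
r = (x₁² − x₂²) / (2[(x₁cos θ₁ + e sin θ₁) − (x₂cos θ₂ + e sin θ₂)]) = 58.9999 → r = 59
L² = (x₁ − r cos θ₁)² + (r sin θ₁ − e)² = 77283.9952 → L = 278.0000 → L = 278
check at θ₃=310°: x = 309.5488 (printed 309.5488) ✓

r = 59, L = 278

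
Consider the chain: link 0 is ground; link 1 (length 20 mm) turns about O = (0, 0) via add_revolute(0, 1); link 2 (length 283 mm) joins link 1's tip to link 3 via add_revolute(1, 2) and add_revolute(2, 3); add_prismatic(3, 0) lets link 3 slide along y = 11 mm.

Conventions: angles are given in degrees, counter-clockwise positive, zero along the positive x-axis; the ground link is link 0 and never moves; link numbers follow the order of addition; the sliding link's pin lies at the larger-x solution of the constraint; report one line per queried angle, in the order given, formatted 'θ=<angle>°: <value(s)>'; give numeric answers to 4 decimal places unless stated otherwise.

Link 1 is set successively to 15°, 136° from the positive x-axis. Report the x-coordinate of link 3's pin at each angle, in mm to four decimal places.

geometry: r = 20 mm, L = 283 mm, e = 11 mm
θ=15°: crank pin P = (r cos θ, r sin θ) = (19.318517, 5.176381)
θ=15°: h = r sin θ − e = 5.176381 − 11 = -5.823619
θ=15°: x = r cos θ + √(L² − h²) = 19.318517 + 282.940074 = 302.258591
θ=136°: crank pin P = (r cos θ, r sin θ) = (-14.386796, 13.893167)
θ=136°: h = r sin θ − e = 13.893167 − 11 = 2.893167
θ=136°: x = r cos θ + √(L² − h²) = -14.386796 + 282.985211 = 268.598415

θ=15°: 302.2586
θ=136°: 268.5984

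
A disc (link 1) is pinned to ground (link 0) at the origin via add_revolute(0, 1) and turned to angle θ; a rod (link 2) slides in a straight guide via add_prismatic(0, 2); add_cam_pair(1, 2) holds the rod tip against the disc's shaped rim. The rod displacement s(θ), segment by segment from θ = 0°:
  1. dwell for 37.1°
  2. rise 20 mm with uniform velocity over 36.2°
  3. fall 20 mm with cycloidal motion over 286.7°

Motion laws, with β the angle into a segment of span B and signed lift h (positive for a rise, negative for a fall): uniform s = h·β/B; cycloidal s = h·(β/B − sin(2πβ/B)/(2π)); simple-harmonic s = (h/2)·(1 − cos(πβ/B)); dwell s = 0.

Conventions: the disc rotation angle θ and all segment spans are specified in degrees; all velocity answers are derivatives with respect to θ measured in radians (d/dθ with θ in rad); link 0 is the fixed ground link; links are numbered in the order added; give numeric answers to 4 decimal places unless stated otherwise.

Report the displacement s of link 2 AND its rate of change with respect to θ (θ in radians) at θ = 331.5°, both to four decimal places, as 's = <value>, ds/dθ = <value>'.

segment 1 (0° to 37.1°, dwell): s unchanged at 0.0000
segment 2 (37.1° to 73.3°, uniform, h = 20) is passed completely: s = 0.0000 + (20) = 20.0000
θ = 331.5° falls in segment 3 (73.3° to 360°, cycloidal, h = -20): β = 331.5 − 73.3 = 258.2°, B = 286.7°; Δs = -20·(0.9006 − sin(2π·0.9006)/(2π)) = -19.8732; s = 20.0000 − 19.8732 = 0.1268
velocity in seg [73.3°–360°] (cycloidal), θ in radians: β = 258.2° = 4.5064 rad, B = 286.7° = 5.0039 rad; ds/dθ = (h/B)(1 − cos(2πβ/B)) = ((-20)/5.0039)(1 − cos(2π·0.9006)) = -0.754613 mm/rad

s = 0.1268, ds/dθ = -0.7546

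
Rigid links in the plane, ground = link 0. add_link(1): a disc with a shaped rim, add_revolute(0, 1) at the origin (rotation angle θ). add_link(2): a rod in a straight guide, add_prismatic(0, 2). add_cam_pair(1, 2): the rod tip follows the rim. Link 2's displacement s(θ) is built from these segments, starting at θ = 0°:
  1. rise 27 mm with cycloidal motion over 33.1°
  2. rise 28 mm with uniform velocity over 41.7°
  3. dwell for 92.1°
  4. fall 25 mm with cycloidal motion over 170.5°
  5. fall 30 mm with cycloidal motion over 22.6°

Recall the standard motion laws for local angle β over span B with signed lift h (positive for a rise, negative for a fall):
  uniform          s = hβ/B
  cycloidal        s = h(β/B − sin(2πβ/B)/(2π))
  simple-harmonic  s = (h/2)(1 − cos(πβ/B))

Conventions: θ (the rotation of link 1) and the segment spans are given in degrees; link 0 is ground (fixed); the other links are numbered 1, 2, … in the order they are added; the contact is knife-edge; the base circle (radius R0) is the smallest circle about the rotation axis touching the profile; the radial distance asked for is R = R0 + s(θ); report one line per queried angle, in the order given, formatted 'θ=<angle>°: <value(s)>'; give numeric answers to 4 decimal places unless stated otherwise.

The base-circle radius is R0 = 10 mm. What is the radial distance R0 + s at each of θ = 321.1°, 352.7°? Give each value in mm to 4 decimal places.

segment 1 (0° to 33.1°, cycloidal, h = 27) is passed completely: s = 0.0000 + (27) = 27.0000
segment 2 (33.1° to 74.8°, uniform, h = 28) is passed completely: s = 27.0000 + (28) = 55.0000
segment 3 (74.8° to 166.9°, dwell): s unchanged at 55.0000
θ = 321.1° falls in segment 4 (166.9° to 337.4°, cycloidal, h = -25): β = 321.1 − 166.9 = 154.2°, B = 170.5°; Δs = -25·(0.9044 − sin(2π·0.9044)/(2π)) = -24.8588; s = 55.0000 − 24.8588 = 30.1412
segment 4 (166.9° to 337.4°, cycloidal, h = -25) is passed completely: s = 55.0000 + (-25) = 30.0000
θ = 352.7° falls in segment 5 (337.4° to 360°, cycloidal, h = -30): β = 352.7 − 337.4 = 15.3°, B = 22.6°; Δs = -30·(0.6770 − sin(2π·0.6770)/(2π)) = -24.5908; s = 30.0000 − 24.5908 = 5.4092
θ=321.1°: R = R0 + s = 10 + 30.1412 = 40.1412
θ=352.7°: R = R0 + s = 10 + 5.4092 = 15.4092

θ=321.1°: 40.1412
θ=352.7°: 15.4092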